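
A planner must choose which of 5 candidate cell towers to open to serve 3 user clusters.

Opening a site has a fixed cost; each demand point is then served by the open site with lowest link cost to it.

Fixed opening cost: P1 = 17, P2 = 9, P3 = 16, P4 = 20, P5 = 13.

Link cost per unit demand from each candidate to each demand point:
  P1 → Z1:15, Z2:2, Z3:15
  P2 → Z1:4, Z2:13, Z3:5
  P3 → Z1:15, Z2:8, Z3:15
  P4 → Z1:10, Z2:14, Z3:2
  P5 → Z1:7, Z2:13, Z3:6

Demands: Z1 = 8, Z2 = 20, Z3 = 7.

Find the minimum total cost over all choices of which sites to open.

Open {P1, P2, P4}: assign each demand point to its cheapest open site.
  Z1→P2 8×4=32, Z2→P1 20×2=40, Z3→P4 7×2=14
  link cost 86, fixed 46 → total 132.
Compare {P1, P2}: link cost 107 + fixed 26 = 133.
Compare {P1, P2, P4, P5}: link cost 86 + fixed 59 = 145.
Compare {P1, P2, P5}: link cost 107 + fixed 39 = 146.
All other subsets cost ≥ 133. Minimum total cost: 132.

132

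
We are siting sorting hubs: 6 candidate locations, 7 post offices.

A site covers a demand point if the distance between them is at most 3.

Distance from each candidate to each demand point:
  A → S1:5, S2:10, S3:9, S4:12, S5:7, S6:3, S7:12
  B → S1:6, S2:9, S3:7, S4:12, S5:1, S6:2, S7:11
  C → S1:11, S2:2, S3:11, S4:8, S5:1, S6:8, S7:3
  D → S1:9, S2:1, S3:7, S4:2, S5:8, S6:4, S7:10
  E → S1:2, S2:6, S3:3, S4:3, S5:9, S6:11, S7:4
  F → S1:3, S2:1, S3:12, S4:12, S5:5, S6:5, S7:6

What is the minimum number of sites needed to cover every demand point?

Coverage sets (demand points within 3 of each site):
  A: {S6}
  B: {S5, S6}
  C: {S2, S5, S7}
  D: {S2, S4}
  E: {S1, S3, S4}
  F: {S1, S2}
No 2 sites suffice: every size-2 union leaves at least one demand point uncovered.
But {A, C, E} covers everything, so the minimum is 3.

3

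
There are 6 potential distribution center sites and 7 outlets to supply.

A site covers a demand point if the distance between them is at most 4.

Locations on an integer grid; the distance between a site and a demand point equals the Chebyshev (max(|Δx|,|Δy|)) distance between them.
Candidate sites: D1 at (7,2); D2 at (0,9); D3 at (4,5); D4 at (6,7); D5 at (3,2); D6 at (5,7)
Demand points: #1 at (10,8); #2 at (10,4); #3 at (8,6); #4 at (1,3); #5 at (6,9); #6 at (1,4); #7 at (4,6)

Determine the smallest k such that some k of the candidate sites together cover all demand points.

Coverage sets (demand points within 4 of each site):
  D1: {#2, #3, #7}
  D2: {#7}
  D3: {#3, #4, #5, #6, #7}
  D4: {#1, #2, #3, #5, #7}
  D5: {#4, #6, #7}
  D6: {#3, #4, #5, #6, #7}
No single site covers all 7 demand points.
But {D3, D4} covers everything, so the minimum is 2.

2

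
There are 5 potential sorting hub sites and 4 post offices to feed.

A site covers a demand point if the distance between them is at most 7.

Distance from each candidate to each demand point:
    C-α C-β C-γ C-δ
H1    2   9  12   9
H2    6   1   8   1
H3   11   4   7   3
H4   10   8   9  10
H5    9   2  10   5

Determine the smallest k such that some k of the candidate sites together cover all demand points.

2

Coverage sets (demand points within 7 of each site):
  H1: {C-α}
  H2: {C-α, C-β, C-δ}
  H3: {C-β, C-γ, C-δ}
  H4: {}
  H5: {C-β, C-δ}
No single site covers all 4 demand points.
But {H1, H3} covers everything, so the minimum is 2.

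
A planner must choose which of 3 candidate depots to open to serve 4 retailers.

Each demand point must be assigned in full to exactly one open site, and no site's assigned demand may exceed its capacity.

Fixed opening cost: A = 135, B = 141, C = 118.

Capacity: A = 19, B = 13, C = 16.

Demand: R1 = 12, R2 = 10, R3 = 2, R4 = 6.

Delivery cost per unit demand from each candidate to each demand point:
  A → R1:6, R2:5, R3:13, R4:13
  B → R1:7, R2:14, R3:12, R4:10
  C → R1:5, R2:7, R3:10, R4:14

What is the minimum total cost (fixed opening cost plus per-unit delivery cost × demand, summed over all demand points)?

Open {A, C}; cheapest assignment that respects the capacities:
  A (cap 19, load 16): R2, R4 — cost 10×5 + 6×13 = 128
  C (cap 16, load 14): R1, R3 — cost 12×5 + 2×10 = 80
  Shipping 208, fixed 253 → total 461.
  Any other capacity-feasible assignment to {A, C} ships for at least 208.
Compare {A, B}: its best feasible assignment gives total 514.
Compare {A, B, C}: its best feasible assignment gives total 584.
Every other set of open sites that can feasibly serve all demand totals ≥ 514 even under its best assignment. Minimum: 461.

461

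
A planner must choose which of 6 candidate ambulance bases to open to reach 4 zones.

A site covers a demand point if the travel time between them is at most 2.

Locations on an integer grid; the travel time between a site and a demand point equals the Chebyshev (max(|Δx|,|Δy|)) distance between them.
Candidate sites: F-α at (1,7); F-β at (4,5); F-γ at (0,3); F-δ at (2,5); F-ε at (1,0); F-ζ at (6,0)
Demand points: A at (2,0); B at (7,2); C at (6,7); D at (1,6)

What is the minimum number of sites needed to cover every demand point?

Coverage sets (demand points within 2 of each site):
  F-α: {D}
  F-β: {C}
  F-γ: {}
  F-δ: {D}
  F-ε: {A}
  F-ζ: {B}
No 3 sites suffice: every size-3 union leaves at least one demand point uncovered.
But {F-α, F-β, F-ε, F-ζ} covers everything, so the minimum is 4.

4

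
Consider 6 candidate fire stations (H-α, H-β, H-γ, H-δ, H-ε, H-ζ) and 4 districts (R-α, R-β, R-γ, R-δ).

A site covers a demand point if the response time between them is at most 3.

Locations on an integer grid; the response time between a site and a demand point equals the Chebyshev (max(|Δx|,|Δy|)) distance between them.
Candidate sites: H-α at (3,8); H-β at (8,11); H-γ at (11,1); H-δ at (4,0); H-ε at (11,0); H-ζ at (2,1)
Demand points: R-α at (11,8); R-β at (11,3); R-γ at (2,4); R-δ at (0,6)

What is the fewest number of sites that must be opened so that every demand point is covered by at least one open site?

Coverage sets (demand points within 3 of each site):
  H-α: {R-δ}
  H-β: {R-α}
  H-γ: {R-β}
  H-δ: {}
  H-ε: {R-β}
  H-ζ: {R-γ}
No 3 sites suffice: every size-3 union leaves at least one demand point uncovered.
But {H-α, H-β, H-γ, H-ζ} covers everything, so the minimum is 4.

4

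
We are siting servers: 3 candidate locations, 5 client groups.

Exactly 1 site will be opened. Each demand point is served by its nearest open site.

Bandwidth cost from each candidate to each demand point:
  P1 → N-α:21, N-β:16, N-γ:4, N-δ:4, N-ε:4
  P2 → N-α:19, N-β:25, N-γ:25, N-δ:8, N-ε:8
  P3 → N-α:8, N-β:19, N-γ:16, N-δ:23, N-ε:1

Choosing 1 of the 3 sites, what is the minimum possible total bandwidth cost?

49

Open {P1}.
  N-α→P1 21, N-β→P1 16, N-γ→P1 4, N-δ→P1 4, N-ε→P1 4  ⇒ total 49.
Compare {P3}: total 67.
Compare {P2}: total 85.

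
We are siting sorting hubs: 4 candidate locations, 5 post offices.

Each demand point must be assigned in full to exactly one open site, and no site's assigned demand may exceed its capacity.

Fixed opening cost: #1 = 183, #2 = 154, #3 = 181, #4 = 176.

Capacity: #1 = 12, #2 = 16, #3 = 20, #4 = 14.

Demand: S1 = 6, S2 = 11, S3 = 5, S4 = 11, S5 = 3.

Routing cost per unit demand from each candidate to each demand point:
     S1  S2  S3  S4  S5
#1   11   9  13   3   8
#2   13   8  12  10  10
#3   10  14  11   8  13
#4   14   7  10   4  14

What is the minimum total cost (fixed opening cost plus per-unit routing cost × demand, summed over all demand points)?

Open {#2, #3}; cheapest assignment that respects the capacities:
  #2 (cap 16, load 16): S2, S3 — cost 11×8 + 5×12 = 148
  #3 (cap 20, load 20): S1, S4, S5 — cost 6×10 + 11×8 + 3×13 = 187
  Shipping 335, fixed 335 → total 670.
  Any other capacity-feasible assignment to {#2, #3} ships for at least 335.
Compare {#1, #2, #3}: its best feasible assignment gives total 784.
Compare {#2, #3, #4}: its best feasible assignment gives total 788.
Every other set of open sites that can feasibly serve all demand totals ≥ 784 even under its best assignment. Minimum: 670.

670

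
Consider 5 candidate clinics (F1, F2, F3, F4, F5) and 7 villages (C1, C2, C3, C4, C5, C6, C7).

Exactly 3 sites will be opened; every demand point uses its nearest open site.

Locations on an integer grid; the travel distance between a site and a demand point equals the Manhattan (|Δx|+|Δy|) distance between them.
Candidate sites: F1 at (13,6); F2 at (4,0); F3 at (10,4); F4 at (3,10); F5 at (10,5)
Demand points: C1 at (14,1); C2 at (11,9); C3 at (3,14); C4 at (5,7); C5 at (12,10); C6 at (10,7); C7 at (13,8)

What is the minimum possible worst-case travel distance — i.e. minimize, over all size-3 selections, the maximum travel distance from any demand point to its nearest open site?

6

Open {F1, F2, F4}.
  Farthest demand point is C1 at travel distance 6 (to F1); all others are ≤ 6.
With {F1, F3, F4} the worst case is 6.
With {F1, F4, F5} the worst case is 6.
No size-3 selection achieves below 6.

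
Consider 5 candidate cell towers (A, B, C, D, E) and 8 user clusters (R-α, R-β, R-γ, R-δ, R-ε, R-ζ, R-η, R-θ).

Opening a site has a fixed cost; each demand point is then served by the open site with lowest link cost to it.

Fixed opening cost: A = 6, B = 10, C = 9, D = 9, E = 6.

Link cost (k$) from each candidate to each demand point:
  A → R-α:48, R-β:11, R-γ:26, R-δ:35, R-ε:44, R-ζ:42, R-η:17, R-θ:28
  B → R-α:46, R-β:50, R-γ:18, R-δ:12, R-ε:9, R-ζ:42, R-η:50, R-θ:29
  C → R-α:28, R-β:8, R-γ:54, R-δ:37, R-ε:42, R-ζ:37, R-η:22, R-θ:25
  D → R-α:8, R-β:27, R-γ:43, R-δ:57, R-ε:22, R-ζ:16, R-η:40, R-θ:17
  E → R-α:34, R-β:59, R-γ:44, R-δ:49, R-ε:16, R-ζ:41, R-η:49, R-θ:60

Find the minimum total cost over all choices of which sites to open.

133

Open {A, B, D}: assign each demand point to its cheapest open site.
  R-α→D 8, R-β→A 11, R-γ→B 18, R-δ→B 12, R-ε→B 9, R-ζ→D 16, R-η→A 17, R-θ→D 17
  link cost 108, fixed 25 → total 133.
Compare {B, C, D}: link cost 110 + fixed 28 = 138.
Compare {A, B, C, D}: link cost 105 + fixed 34 = 139.
Compare {A, B, D, E}: link cost 108 + fixed 31 = 139.
All other subsets cost ≥ 138. Minimum total cost: 133.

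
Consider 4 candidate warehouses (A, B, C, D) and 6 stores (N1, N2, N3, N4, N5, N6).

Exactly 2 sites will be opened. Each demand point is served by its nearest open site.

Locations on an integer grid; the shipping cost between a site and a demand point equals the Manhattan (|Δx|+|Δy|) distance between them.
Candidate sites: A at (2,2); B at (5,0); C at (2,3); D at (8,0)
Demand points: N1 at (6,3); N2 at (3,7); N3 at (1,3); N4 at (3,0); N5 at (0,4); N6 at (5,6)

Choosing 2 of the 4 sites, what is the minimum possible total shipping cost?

Open {B, C}.
  N1→B 4, N2→C 5, N3→C 1, N4→B 2, N5→C 3, N6→B 6  ⇒ total 21.
Compare {A, C}: total 22.
Compare {C, D}: total 23.
No size-2 selection does better; minimum is 21.

21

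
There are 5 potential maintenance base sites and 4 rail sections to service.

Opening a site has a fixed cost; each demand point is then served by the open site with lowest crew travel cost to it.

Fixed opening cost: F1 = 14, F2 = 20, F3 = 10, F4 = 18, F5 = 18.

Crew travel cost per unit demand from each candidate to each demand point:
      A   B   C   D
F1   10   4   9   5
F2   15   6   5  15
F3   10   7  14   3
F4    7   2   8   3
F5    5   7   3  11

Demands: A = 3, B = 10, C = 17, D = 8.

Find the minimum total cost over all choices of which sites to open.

146

Open {F4, F5}: assign each demand point to its cheapest open site.
  A→F5 3×5=15, B→F4 10×2=20, C→F5 17×3=51, D→F4 8×3=24
  crew travel cost 110, fixed 36 → total 146.
Compare {F3, F4, F5}: crew travel cost 110 + fixed 46 = 156.
Compare {F1, F4, F5}: crew travel cost 110 + fixed 50 = 160.
Compare {F2, F4, F5}: crew travel cost 110 + fixed 56 = 166.
All other subsets cost ≥ 156. Minimum total cost: 146.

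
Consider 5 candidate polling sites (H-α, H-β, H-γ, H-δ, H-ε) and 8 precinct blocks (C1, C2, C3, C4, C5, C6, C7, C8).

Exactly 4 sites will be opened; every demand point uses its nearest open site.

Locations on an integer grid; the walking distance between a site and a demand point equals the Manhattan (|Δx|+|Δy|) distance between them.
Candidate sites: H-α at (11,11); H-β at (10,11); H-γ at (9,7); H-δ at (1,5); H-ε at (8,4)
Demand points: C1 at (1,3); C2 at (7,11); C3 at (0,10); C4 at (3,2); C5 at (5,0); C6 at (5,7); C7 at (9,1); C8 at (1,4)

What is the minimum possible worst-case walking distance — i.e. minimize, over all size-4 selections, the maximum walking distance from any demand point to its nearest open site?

7

Open {H-α, H-β, H-δ, H-ε}.
  Farthest demand point is C5 at walking distance 7 (to H-ε); all others are ≤ 7.
With {H-α, H-γ, H-δ, H-ε} the worst case is 7.
With {H-β, H-γ, H-δ, H-ε} the worst case is 7.
No size-4 selection achieves below 7.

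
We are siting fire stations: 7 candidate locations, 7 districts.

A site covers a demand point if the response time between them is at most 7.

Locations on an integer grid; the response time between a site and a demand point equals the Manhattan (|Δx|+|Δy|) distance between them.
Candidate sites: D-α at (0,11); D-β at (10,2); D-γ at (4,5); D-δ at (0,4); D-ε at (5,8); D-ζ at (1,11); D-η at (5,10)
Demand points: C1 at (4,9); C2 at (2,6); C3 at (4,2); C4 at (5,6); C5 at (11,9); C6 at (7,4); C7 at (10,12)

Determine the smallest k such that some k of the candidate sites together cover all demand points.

2

Coverage sets (demand points within 7 of each site):
  D-α: {C1, C2}
  D-β: {C3, C6}
  D-γ: {C1, C2, C3, C4, C6}
  D-δ: {C2, C3, C4, C6}
  D-ε: {C1, C2, C3, C4, C5, C6}
  D-ζ: {C1, C2}
  D-η: {C1, C2, C4, C5, C7}
No single site covers all 7 demand points.
But {D-β, D-η} covers everything, so the minimum is 2.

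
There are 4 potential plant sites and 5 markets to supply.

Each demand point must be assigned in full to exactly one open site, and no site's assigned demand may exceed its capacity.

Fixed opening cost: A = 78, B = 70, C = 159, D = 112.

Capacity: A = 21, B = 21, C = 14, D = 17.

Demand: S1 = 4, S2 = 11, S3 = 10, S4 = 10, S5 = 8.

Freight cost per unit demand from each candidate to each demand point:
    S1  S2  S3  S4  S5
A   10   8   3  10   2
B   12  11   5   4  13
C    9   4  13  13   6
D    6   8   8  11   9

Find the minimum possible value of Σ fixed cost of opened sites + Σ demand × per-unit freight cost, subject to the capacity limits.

Open {A, B, D}; cheapest assignment that respects the capacities:
  A (cap 21, load 18): S3, S5 — cost 10×3 + 8×2 = 46
  B (cap 21, load 10): S4 — cost 10×4 = 40
  D (cap 17, load 15): S1, S2 — cost 4×6 + 11×8 = 112
  Shipping 198, fixed 260 → total 458.
  Any other capacity-feasible assignment to {A, B, D} ships for at least 198.
Compare {A, B, C}: its best feasible assignment gives total 485.
Compare {B, C, D}: its best feasible assignment gives total 571.
Every other set of open sites that can feasibly serve all demand totals ≥ 485 even under its best assignment. Minimum: 458.

458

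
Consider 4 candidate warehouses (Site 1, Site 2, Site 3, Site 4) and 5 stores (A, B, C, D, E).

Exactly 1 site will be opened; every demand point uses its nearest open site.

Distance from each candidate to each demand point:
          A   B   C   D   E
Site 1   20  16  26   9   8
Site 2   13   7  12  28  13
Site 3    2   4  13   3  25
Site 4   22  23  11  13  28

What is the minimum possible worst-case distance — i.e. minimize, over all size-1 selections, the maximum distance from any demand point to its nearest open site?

Open {Site 3}.
  Farthest demand point is E at distance 25 (to Site 3); all others are ≤ 25.
With {Site 1} the worst case is 26.
With {Site 2} the worst case is 28.
No size-1 selection achieves below 25.

25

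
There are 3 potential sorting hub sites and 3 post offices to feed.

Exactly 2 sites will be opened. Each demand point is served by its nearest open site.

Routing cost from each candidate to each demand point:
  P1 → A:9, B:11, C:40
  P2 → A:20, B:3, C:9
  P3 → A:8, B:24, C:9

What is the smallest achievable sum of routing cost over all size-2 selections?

Open {P2, P3}.
  A→P3 8, B→P2 3, C→P2 9  ⇒ total 20.
Compare {P1, P2}: total 21.
Compare {P1, P3}: total 28.

20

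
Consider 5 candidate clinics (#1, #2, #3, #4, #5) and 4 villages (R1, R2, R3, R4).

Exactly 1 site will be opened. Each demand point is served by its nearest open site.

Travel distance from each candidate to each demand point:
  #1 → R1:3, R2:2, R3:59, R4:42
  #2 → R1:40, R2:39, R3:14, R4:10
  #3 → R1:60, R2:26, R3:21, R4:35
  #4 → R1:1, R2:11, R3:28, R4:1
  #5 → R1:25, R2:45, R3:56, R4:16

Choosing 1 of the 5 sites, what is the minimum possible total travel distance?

41

Open {#4}.
  R1→#4 1, R2→#4 11, R3→#4 28, R4→#4 1  ⇒ total 41.
Compare {#2}: total 103.
Compare {#1}: total 106.
No size-1 selection does better; minimum is 41.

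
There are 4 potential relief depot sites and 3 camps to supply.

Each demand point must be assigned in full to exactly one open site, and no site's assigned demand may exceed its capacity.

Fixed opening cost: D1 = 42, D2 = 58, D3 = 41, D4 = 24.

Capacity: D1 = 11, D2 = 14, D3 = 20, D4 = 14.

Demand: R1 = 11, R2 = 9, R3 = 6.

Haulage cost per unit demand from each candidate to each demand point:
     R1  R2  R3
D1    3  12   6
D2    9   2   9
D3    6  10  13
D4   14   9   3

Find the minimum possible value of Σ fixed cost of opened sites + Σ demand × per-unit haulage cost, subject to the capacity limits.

193

Open {D1, D2, D4}; cheapest assignment that respects the capacities:
  D1 (cap 11, load 11): R1 — cost 11×3 = 33
  D2 (cap 14, load 9): R2 — cost 9×2 = 18
  D4 (cap 14, load 6): R3 — cost 6×3 = 18
  Shipping 69, fixed 124 → total 193.
  Any other capacity-feasible assignment to {D1, D2, D4} ships for at least 69.
Compare {D2, D3, D4}: its best feasible assignment gives total 225.
Compare {D1, D2, D3, D4}: its best feasible assignment gives total 234.
Every other set of open sites that can feasibly serve all demand totals ≥ 225 even under its best assignment. Minimum: 193.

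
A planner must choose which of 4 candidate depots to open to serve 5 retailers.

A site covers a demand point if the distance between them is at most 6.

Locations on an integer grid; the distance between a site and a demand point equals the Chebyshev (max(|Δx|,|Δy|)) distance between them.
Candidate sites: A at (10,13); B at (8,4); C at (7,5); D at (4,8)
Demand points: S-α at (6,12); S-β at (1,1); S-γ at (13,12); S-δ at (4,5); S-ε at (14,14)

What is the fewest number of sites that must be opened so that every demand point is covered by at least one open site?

Coverage sets (demand points within 6 of each site):
  A: {S-α, S-γ, S-ε}
  B: {S-δ}
  C: {S-β, S-δ}
  D: {S-α, S-δ}
No single site covers all 5 demand points.
But {A, C} covers everything, so the minimum is 2.

2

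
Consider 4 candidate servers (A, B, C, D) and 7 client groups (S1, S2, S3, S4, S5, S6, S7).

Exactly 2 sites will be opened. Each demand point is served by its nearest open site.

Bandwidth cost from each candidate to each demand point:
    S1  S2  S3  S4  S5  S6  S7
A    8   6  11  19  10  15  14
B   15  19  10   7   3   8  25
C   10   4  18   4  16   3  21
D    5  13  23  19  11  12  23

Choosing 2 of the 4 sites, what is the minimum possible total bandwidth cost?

54

Open {A, C}.
  S1→A 8, S2→C 4, S3→A 11, S4→C 4, S5→A 10, S6→C 3, S7→A 14  ⇒ total 54.
Compare {B, C}: total 55.
Compare {A, B}: total 56.
No size-2 selection does better; minimum is 54.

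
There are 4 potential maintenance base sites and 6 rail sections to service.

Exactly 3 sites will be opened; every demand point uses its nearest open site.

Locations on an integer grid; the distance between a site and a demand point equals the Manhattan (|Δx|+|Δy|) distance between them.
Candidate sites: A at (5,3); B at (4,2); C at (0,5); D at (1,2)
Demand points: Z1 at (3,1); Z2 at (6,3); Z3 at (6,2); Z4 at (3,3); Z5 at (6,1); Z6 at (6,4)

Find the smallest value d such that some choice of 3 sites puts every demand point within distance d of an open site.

Open {A, B, C}.
  Farthest demand point is Z5 at distance 3 (to A); all others are ≤ 3.
With {A, B, D} the worst case is 3.
With {A, C, D} the worst case is 3.
No size-3 selection achieves below 3.

3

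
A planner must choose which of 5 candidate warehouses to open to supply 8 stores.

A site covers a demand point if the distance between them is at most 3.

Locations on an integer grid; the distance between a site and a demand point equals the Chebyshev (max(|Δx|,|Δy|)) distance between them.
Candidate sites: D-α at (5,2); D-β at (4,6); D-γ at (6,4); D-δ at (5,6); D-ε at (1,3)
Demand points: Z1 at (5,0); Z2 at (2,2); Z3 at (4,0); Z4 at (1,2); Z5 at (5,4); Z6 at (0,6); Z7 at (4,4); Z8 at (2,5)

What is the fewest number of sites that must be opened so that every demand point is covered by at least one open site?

2

Coverage sets (demand points within 3 of each site):
  D-α: {Z1, Z2, Z3, Z5, Z7, Z8}
  D-β: {Z5, Z7, Z8}
  D-γ: {Z5, Z7}
  D-δ: {Z5, Z7, Z8}
  D-ε: {Z2, Z3, Z4, Z6, Z7, Z8}
No single site covers all 8 demand points.
But {D-α, D-ε} covers everything, so the minimum is 2.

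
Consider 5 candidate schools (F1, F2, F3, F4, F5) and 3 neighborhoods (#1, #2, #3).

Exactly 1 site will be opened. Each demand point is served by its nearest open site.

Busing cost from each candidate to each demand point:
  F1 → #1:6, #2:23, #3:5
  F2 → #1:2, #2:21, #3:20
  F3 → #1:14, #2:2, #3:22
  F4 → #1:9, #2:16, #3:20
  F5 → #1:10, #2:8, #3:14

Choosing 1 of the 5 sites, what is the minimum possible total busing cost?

32

Open {F5}.
  #1→F5 10, #2→F5 8, #3→F5 14  ⇒ total 32.
Compare {F1}: total 34.
Compare {F3}: total 38.
No size-1 selection does better; minimum is 32.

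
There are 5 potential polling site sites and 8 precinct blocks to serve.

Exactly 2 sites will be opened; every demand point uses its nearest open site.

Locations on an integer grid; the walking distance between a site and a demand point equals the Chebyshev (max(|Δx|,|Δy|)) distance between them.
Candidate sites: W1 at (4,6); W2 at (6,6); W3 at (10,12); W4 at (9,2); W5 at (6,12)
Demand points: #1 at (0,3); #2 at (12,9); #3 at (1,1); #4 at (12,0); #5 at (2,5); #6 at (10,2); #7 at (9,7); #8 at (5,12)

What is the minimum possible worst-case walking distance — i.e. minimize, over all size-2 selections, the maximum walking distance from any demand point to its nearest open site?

6

Open {W1, W2}.
  Farthest demand point is #2 at walking distance 6 (to W2); all others are ≤ 6.
With {W2, W3} the worst case is 6.
With {W2, W4} the worst case is 6.
No size-2 selection achieves below 6.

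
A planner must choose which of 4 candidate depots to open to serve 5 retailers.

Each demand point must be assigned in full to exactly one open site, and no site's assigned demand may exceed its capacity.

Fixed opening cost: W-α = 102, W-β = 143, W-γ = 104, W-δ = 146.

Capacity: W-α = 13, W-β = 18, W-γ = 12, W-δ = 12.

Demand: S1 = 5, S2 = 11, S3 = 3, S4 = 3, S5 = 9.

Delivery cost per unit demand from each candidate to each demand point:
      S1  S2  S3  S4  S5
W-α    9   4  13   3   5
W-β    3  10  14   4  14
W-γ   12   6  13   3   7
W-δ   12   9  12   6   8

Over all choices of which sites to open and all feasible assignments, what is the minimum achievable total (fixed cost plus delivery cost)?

Open {W-α, W-β, W-γ}; cheapest assignment that respects the capacities:
  W-α (cap 13, load 11): S2 — cost 11×4 = 44
  W-β (cap 18, load 8): S1, S4 — cost 5×3 + 3×4 = 27
  W-γ (cap 12, load 12): S3, S5 — cost 3×13 + 9×7 = 102
  Shipping 173, fixed 349 → total 522.
  Any other capacity-feasible assignment to {W-α, W-β, W-γ} ships for at least 173.
Compare {W-α, W-γ, W-δ}: its best feasible assignment gives total 564.
Compare {W-α, W-β, W-δ}: its best feasible assignment gives total 570.
Every other set of open sites that can feasibly serve all demand totals ≥ 564 even under its best assignment. Minimum: 522.

522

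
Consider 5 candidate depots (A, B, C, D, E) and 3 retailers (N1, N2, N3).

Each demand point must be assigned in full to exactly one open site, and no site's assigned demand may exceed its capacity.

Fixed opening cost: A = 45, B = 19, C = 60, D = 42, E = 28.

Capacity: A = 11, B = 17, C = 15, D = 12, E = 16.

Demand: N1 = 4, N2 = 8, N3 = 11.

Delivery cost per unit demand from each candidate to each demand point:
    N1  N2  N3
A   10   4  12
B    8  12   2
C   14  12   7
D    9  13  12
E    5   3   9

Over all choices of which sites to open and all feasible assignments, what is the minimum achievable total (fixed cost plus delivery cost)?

113

Open {B, E}; cheapest assignment that respects the capacities:
  B (cap 17, load 11): N3 — cost 11×2 = 22
  E (cap 16, load 12): N1, N2 — cost 4×5 + 8×3 = 44
  Shipping 66, fixed 47 → total 113.
  Any other capacity-feasible assignment to {B, E} ships for at least 66.
Compare {A, B}: its best feasible assignment gives total 150.
Compare {B, D, E}: its best feasible assignment gives total 155.
Every other set of open sites that can feasibly serve all demand totals ≥ 150 even under its best assignment. Minimum: 113.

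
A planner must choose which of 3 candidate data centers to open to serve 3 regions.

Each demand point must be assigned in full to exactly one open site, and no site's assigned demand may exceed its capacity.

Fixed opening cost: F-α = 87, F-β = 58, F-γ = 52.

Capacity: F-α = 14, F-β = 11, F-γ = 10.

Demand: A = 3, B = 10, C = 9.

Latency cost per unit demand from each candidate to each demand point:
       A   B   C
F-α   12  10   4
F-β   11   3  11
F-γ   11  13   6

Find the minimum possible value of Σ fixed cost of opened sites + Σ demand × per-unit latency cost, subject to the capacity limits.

Open {F-α, F-β}; cheapest assignment that respects the capacities:
  F-α (cap 14, load 12): A, C — cost 3×12 + 9×4 = 72
  F-β (cap 11, load 10): B — cost 10×3 = 30
  Shipping 102, fixed 145 → total 247.
  Any other capacity-feasible assignment to {F-α, F-β} ships for at least 102.
Compare {F-α, F-β, F-γ}: its best feasible assignment gives total 296.
Compare {F-α, F-γ}: its best feasible assignment gives total 329.
Every other set of open sites that can feasibly serve all demand totals ≥ 296 even under its best assignment. Minimum: 247.

247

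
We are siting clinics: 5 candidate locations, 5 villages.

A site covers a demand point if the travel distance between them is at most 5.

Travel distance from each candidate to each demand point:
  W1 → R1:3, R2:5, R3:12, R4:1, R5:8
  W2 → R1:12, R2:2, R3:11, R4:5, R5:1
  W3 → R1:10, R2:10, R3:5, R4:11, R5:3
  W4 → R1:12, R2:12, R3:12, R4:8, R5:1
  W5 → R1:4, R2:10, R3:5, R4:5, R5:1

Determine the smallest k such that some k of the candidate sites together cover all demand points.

Coverage sets (demand points within 5 of each site):
  W1: {R1, R2, R4}
  W2: {R2, R4, R5}
  W3: {R3, R5}
  W4: {R5}
  W5: {R1, R3, R4, R5}
No single site covers all 5 demand points.
But {W1, W3} covers everything, so the minimum is 2.

2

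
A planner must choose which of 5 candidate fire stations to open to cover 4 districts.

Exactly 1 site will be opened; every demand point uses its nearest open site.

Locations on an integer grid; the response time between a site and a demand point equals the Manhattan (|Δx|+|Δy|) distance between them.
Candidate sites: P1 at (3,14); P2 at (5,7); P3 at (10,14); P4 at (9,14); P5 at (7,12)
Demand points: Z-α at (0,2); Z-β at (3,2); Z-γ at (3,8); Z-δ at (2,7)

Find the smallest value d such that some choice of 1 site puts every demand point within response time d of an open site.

10

Open {P2}.
  Farthest demand point is Z-α at response time 10 (to P2); all others are ≤ 10.
With {P1} the worst case is 15.
With {P5} the worst case is 17.
No size-1 selection achieves below 10.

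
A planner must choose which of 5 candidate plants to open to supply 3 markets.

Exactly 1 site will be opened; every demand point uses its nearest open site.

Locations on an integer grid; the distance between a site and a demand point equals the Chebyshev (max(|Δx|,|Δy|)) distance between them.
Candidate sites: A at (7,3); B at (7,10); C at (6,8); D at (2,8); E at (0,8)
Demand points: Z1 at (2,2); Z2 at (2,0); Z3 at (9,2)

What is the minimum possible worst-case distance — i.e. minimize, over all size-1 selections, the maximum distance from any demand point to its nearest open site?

Open {A}.
  Farthest demand point is Z1 at distance 5 (to A); all others are ≤ 5.
With {C} the worst case is 8.
With {D} the worst case is 8.
No size-1 selection achieves below 5.

5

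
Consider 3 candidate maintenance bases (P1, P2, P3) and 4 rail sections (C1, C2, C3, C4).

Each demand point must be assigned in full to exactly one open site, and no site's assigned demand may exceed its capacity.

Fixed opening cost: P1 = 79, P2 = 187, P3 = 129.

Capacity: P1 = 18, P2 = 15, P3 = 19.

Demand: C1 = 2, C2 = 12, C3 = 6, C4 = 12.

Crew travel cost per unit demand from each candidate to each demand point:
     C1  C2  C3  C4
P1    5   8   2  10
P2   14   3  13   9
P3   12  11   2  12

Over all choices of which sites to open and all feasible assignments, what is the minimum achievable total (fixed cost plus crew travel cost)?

Open {P1, P2}; cheapest assignment that respects the capacities:
  P1 (cap 18, load 18): C3, C4 — cost 6×2 + 12×10 = 132
  P2 (cap 15, load 14): C1, C2 — cost 2×14 + 12×3 = 64
  Shipping 196, fixed 266 → total 462.
  Any other capacity-feasible assignment to {P1, P2} ships for at least 196.
Compare {P1, P3}: its best feasible assignment gives total 470.
Compare {P2, P3}: its best feasible assignment gives total 536.
Every other set of open sites that can feasibly serve all demand totals ≥ 470 even under its best assignment. Minimum: 462.

462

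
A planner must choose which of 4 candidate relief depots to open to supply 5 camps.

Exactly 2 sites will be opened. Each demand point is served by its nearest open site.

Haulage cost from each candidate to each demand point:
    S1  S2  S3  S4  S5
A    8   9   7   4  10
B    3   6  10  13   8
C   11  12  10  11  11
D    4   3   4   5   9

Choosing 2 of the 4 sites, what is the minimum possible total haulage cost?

Open {B, D}.
  S1→B 3, S2→D 3, S3→D 4, S4→D 5, S5→B 8  ⇒ total 23.
Compare {A, D}: total 24.
Compare {C, D}: total 25.
No size-2 selection does better; minimum is 23.

23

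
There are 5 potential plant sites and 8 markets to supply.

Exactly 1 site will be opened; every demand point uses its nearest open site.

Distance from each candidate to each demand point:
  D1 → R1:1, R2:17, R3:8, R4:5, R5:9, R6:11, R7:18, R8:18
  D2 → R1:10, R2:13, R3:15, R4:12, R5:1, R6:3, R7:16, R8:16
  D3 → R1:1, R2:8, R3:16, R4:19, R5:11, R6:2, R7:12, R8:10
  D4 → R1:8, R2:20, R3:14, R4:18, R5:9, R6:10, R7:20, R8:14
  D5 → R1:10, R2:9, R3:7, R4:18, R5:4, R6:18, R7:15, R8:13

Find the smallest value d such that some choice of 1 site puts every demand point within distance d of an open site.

16

Open {D2}.
  Farthest demand point is R7 at distance 16 (to D2); all others are ≤ 16.
With {D1} the worst case is 18.
With {D5} the worst case is 18.
No size-1 selection achieves below 16.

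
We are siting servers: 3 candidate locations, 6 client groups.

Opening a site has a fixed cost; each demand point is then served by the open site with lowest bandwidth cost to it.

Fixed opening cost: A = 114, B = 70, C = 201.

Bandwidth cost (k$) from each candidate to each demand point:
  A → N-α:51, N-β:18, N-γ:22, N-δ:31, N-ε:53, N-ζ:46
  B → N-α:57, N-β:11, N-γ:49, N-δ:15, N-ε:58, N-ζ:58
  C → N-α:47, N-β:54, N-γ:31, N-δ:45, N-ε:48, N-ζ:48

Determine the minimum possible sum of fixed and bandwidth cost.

Open {B}: assign each demand point to its cheapest open site.
  N-α→B 57, N-β→B 11, N-γ→B 49, N-δ→B 15, N-ε→B 58, N-ζ→B 58
  bandwidth cost 248, fixed 70 → total 318.
Compare {A}: bandwidth cost 221 + fixed 114 = 335.
Compare {A, B}: bandwidth cost 198 + fixed 184 = 382.
Compare {B, C}: bandwidth cost 200 + fixed 271 = 471.
All other subsets cost ≥ 335. Minimum total cost: 318.

318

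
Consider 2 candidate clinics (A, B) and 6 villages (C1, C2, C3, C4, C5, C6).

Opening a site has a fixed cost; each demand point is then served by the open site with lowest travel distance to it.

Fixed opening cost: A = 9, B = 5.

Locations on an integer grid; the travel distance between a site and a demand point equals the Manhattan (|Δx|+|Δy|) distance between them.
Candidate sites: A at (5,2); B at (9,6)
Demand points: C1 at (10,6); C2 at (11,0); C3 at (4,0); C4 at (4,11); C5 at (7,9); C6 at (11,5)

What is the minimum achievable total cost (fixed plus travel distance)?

43

Open {B}: assign each demand point to its cheapest open site.
  C1→B 1, C2→B 8, C3→B 11, C4→B 10, C5→B 5, C6→B 3
  travel distance 38, fixed 5 → total 43.
Compare {A, B}: travel distance 30 + fixed 14 = 44.
Compare {A}: travel distance 48 + fixed 9 = 57.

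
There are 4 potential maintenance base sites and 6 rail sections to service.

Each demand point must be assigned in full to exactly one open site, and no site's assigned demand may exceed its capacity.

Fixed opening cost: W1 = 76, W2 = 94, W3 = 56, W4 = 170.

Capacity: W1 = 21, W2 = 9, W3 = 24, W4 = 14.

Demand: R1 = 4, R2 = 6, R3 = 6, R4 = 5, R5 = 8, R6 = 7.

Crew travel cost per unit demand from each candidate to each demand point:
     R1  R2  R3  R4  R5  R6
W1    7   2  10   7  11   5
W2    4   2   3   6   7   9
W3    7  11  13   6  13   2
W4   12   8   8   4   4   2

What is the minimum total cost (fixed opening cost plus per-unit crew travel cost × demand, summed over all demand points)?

364

Open {W1, W3}; cheapest assignment that respects the capacities:
  W1 (cap 21, load 20): R2, R3, R5 — cost 6×2 + 6×10 + 8×11 = 160
  W3 (cap 24, load 16): R1, R4, R6 — cost 4×7 + 5×6 + 7×2 = 72
  Shipping 232, fixed 132 → total 364.
  Any other capacity-feasible assignment to {W1, W3} ships for at least 232.
Compare {W1, W2, W3}: its best feasible assignment gives total 416.
Compare {W3, W4}: its best feasible assignment gives total 444.
Every other set of open sites that can feasibly serve all demand totals ≥ 416 even under its best assignment. Minimum: 364.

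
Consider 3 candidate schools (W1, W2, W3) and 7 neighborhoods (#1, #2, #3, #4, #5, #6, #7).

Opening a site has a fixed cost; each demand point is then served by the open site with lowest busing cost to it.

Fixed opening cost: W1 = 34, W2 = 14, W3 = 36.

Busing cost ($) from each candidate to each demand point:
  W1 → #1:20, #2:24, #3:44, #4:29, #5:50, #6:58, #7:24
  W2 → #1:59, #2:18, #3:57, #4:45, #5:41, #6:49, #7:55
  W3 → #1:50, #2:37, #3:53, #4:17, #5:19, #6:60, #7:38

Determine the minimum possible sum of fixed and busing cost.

273

Open {W1, W2}: assign each demand point to its cheapest open site.
  #1→W1 20, #2→W2 18, #3→W1 44, #4→W1 29, #5→W2 41, #6→W2 49, #7→W1 24
  busing cost 225, fixed 48 → total 273.
Compare {W1, W2, W3}: busing cost 191 + fixed 84 = 275.
Compare {W1, W3}: busing cost 206 + fixed 70 = 276.
Compare {W1}: busing cost 249 + fixed 34 = 283.
All other subsets cost ≥ 275. Minimum total cost: 273.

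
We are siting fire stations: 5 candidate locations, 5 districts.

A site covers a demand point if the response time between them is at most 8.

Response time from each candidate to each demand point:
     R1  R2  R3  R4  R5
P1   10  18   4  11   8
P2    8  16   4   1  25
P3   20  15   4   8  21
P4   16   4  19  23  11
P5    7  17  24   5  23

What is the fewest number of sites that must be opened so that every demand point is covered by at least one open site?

3

Coverage sets (demand points within 8 of each site):
  P1: {R3, R5}
  P2: {R1, R3, R4}
  P3: {R3, R4}
  P4: {R2}
  P5: {R1, R4}
No 2 sites suffice: every size-2 union leaves at least one demand point uncovered.
But {P1, P2, P4} covers everything, so the minimum is 3.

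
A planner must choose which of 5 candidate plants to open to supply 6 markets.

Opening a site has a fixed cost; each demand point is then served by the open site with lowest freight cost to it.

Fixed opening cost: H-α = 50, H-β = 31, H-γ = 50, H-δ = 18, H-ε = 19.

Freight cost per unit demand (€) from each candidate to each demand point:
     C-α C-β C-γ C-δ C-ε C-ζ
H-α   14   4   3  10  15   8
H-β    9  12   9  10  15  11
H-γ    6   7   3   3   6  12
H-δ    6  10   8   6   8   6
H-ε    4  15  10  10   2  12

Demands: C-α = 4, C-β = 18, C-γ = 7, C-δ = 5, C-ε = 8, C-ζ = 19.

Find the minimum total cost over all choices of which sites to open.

356

Open {H-α, H-δ, H-ε}: assign each demand point to its cheapest open site.
  C-α→H-ε 4×4=16, C-β→H-α 18×4=72, C-γ→H-α 7×3=21, C-δ→H-δ 5×6=30, C-ε→H-ε 8×2=16, C-ζ→H-δ 19×6=114
  freight cost 269, fixed 87 → total 356.
Compare {H-α, H-β, H-δ, H-ε}: freight cost 269 + fixed 118 = 387.
Compare {H-α, H-γ, H-δ, H-ε}: freight cost 254 + fixed 137 = 391.
Compare {H-α, H-δ}: freight cost 325 + fixed 68 = 393.
All other subsets cost ≥ 387. Minimum total cost: 356.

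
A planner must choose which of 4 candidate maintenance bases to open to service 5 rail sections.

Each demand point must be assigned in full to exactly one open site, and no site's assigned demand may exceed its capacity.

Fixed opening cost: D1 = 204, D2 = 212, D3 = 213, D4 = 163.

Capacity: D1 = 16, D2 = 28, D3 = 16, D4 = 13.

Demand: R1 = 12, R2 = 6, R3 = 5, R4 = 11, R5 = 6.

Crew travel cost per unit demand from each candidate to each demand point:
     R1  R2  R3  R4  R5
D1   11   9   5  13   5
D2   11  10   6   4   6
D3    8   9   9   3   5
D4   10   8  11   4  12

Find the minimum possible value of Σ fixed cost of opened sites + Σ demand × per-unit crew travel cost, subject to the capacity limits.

665

Open {D2, D4}; cheapest assignment that respects the capacities:
  D2 (cap 28, load 28): R2, R3, R4, R5 — cost 6×10 + 5×6 + 11×4 + 6×6 = 170
  D4 (cap 13, load 12): R1 — cost 12×10 = 120
  Shipping 290, fixed 375 → total 665.
  Any other capacity-feasible assignment to {D2, D4} ships for at least 290.
Compare {D2, D3}: its best feasible assignment gives total 691.
Compare {D1, D2}: its best feasible assignment gives total 706.
Every other set of open sites that can feasibly serve all demand totals ≥ 691 even under its best assignment. Minimum: 665.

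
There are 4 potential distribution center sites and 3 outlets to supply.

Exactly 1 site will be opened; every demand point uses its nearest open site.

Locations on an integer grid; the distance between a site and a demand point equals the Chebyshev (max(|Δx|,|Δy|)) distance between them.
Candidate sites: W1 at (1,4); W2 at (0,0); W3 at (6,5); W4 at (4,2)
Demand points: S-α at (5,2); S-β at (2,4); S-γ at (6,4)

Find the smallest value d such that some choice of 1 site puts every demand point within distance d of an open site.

Open {W4}.
  Farthest demand point is S-β at distance 2 (to W4); all others are ≤ 2.
With {W3} the worst case is 4.
With {W1} the worst case is 5.
No size-1 selection achieves below 2.

2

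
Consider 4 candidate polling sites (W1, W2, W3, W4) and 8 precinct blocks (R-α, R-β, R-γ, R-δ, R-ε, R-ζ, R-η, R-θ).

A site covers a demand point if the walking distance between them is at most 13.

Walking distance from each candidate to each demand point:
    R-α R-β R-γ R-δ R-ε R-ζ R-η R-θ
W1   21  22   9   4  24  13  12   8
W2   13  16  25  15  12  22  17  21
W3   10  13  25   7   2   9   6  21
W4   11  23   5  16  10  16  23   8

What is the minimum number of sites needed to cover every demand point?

Coverage sets (demand points within 13 of each site):
  W1: {R-γ, R-δ, R-ζ, R-η, R-θ}
  W2: {R-α, R-ε}
  W3: {R-α, R-β, R-δ, R-ε, R-ζ, R-η}
  W4: {R-α, R-γ, R-ε, R-θ}
No single site covers all 8 demand points.
But {W1, W3} covers everything, so the minimum is 2.

2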